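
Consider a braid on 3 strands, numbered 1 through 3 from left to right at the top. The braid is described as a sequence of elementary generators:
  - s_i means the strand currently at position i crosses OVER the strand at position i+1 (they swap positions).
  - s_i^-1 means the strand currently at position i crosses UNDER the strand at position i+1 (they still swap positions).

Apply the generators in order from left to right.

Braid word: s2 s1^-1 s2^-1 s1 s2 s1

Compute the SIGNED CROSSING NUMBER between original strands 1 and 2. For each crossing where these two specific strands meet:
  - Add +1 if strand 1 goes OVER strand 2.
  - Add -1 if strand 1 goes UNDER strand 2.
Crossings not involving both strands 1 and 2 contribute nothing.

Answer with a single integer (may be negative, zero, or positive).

Answer: -2

Derivation:
Gen 1: crossing 2x3. Both 1&2? no. Sum: 0
Gen 2: crossing 1x3. Both 1&2? no. Sum: 0
Gen 3: 1 under 2. Both 1&2? yes. Contrib: -1. Sum: -1
Gen 4: crossing 3x2. Both 1&2? no. Sum: -1
Gen 5: crossing 3x1. Both 1&2? no. Sum: -1
Gen 6: 2 over 1. Both 1&2? yes. Contrib: -1. Sum: -2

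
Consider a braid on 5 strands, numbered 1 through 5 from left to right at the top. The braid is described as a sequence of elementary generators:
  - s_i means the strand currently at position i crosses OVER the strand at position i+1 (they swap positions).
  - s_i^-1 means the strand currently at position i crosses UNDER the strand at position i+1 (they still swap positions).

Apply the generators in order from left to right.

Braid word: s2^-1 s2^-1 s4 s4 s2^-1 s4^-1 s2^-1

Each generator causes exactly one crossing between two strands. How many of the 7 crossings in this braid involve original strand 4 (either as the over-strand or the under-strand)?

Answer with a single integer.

Answer: 3

Derivation:
Gen 1: crossing 2x3. Involves strand 4? no. Count so far: 0
Gen 2: crossing 3x2. Involves strand 4? no. Count so far: 0
Gen 3: crossing 4x5. Involves strand 4? yes. Count so far: 1
Gen 4: crossing 5x4. Involves strand 4? yes. Count so far: 2
Gen 5: crossing 2x3. Involves strand 4? no. Count so far: 2
Gen 6: crossing 4x5. Involves strand 4? yes. Count so far: 3
Gen 7: crossing 3x2. Involves strand 4? no. Count so far: 3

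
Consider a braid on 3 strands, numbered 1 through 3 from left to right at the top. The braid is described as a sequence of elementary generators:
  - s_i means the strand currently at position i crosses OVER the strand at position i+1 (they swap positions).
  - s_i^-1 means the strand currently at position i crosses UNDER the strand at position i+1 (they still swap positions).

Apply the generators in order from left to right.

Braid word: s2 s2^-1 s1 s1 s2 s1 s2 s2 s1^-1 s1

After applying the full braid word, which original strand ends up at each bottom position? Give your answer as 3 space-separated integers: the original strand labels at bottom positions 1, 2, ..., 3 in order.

Answer: 3 1 2

Derivation:
Gen 1 (s2): strand 2 crosses over strand 3. Perm now: [1 3 2]
Gen 2 (s2^-1): strand 3 crosses under strand 2. Perm now: [1 2 3]
Gen 3 (s1): strand 1 crosses over strand 2. Perm now: [2 1 3]
Gen 4 (s1): strand 2 crosses over strand 1. Perm now: [1 2 3]
Gen 5 (s2): strand 2 crosses over strand 3. Perm now: [1 3 2]
Gen 6 (s1): strand 1 crosses over strand 3. Perm now: [3 1 2]
Gen 7 (s2): strand 1 crosses over strand 2. Perm now: [3 2 1]
Gen 8 (s2): strand 2 crosses over strand 1. Perm now: [3 1 2]
Gen 9 (s1^-1): strand 3 crosses under strand 1. Perm now: [1 3 2]
Gen 10 (s1): strand 1 crosses over strand 3. Perm now: [3 1 2]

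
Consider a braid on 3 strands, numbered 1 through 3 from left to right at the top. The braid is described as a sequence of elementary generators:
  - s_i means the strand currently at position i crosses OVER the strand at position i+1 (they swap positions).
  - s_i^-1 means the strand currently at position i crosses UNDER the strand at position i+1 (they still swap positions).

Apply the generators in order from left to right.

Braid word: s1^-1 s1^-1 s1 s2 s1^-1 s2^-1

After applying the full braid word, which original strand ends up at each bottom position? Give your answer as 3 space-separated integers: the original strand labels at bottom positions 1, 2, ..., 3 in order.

Answer: 3 1 2

Derivation:
Gen 1 (s1^-1): strand 1 crosses under strand 2. Perm now: [2 1 3]
Gen 2 (s1^-1): strand 2 crosses under strand 1. Perm now: [1 2 3]
Gen 3 (s1): strand 1 crosses over strand 2. Perm now: [2 1 3]
Gen 4 (s2): strand 1 crosses over strand 3. Perm now: [2 3 1]
Gen 5 (s1^-1): strand 2 crosses under strand 3. Perm now: [3 2 1]
Gen 6 (s2^-1): strand 2 crosses under strand 1. Perm now: [3 1 2]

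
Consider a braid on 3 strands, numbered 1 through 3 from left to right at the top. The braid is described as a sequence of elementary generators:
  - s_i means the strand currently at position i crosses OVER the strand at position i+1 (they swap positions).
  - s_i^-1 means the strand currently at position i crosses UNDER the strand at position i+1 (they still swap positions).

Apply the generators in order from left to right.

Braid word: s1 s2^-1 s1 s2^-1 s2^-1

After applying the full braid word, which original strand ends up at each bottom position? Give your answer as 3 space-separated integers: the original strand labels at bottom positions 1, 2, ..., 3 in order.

Answer: 3 2 1

Derivation:
Gen 1 (s1): strand 1 crosses over strand 2. Perm now: [2 1 3]
Gen 2 (s2^-1): strand 1 crosses under strand 3. Perm now: [2 3 1]
Gen 3 (s1): strand 2 crosses over strand 3. Perm now: [3 2 1]
Gen 4 (s2^-1): strand 2 crosses under strand 1. Perm now: [3 1 2]
Gen 5 (s2^-1): strand 1 crosses under strand 2. Perm now: [3 2 1]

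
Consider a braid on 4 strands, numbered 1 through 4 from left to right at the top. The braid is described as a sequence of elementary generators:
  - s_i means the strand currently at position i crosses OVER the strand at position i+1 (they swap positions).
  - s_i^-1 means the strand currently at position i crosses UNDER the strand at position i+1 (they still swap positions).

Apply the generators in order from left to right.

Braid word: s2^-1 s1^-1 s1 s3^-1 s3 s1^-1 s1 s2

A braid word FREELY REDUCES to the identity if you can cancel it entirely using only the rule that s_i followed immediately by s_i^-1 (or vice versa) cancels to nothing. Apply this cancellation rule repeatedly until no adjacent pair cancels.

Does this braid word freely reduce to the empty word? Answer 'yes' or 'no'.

Answer: yes

Derivation:
Gen 1 (s2^-1): push. Stack: [s2^-1]
Gen 2 (s1^-1): push. Stack: [s2^-1 s1^-1]
Gen 3 (s1): cancels prior s1^-1. Stack: [s2^-1]
Gen 4 (s3^-1): push. Stack: [s2^-1 s3^-1]
Gen 5 (s3): cancels prior s3^-1. Stack: [s2^-1]
Gen 6 (s1^-1): push. Stack: [s2^-1 s1^-1]
Gen 7 (s1): cancels prior s1^-1. Stack: [s2^-1]
Gen 8 (s2): cancels prior s2^-1. Stack: []
Reduced word: (empty)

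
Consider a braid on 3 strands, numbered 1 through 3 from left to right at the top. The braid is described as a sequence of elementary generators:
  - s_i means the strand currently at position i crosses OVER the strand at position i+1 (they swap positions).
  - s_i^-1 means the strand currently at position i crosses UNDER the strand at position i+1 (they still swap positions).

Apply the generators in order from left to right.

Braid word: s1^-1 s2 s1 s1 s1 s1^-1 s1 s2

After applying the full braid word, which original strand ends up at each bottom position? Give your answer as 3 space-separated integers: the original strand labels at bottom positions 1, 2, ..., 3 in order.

Answer: 3 1 2

Derivation:
Gen 1 (s1^-1): strand 1 crosses under strand 2. Perm now: [2 1 3]
Gen 2 (s2): strand 1 crosses over strand 3. Perm now: [2 3 1]
Gen 3 (s1): strand 2 crosses over strand 3. Perm now: [3 2 1]
Gen 4 (s1): strand 3 crosses over strand 2. Perm now: [2 3 1]
Gen 5 (s1): strand 2 crosses over strand 3. Perm now: [3 2 1]
Gen 6 (s1^-1): strand 3 crosses under strand 2. Perm now: [2 3 1]
Gen 7 (s1): strand 2 crosses over strand 3. Perm now: [3 2 1]
Gen 8 (s2): strand 2 crosses over strand 1. Perm now: [3 1 2]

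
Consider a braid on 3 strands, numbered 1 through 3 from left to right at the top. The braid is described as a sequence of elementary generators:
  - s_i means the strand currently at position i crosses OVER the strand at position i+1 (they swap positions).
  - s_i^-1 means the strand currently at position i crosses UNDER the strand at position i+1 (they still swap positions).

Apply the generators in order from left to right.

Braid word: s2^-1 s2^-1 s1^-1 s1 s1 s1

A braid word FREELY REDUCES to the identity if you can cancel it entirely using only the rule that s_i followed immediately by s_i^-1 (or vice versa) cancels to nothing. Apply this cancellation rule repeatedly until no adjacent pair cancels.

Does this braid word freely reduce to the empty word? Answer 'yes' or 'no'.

Answer: no

Derivation:
Gen 1 (s2^-1): push. Stack: [s2^-1]
Gen 2 (s2^-1): push. Stack: [s2^-1 s2^-1]
Gen 3 (s1^-1): push. Stack: [s2^-1 s2^-1 s1^-1]
Gen 4 (s1): cancels prior s1^-1. Stack: [s2^-1 s2^-1]
Gen 5 (s1): push. Stack: [s2^-1 s2^-1 s1]
Gen 6 (s1): push. Stack: [s2^-1 s2^-1 s1 s1]
Reduced word: s2^-1 s2^-1 s1 s1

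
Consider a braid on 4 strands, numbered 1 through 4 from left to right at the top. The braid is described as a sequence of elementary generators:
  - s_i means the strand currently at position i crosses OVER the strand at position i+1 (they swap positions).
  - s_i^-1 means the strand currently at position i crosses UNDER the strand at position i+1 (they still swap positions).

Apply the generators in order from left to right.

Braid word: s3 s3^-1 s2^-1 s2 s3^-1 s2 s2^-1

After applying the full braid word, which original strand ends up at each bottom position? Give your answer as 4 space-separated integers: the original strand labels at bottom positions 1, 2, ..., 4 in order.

Gen 1 (s3): strand 3 crosses over strand 4. Perm now: [1 2 4 3]
Gen 2 (s3^-1): strand 4 crosses under strand 3. Perm now: [1 2 3 4]
Gen 3 (s2^-1): strand 2 crosses under strand 3. Perm now: [1 3 2 4]
Gen 4 (s2): strand 3 crosses over strand 2. Perm now: [1 2 3 4]
Gen 5 (s3^-1): strand 3 crosses under strand 4. Perm now: [1 2 4 3]
Gen 6 (s2): strand 2 crosses over strand 4. Perm now: [1 4 2 3]
Gen 7 (s2^-1): strand 4 crosses under strand 2. Perm now: [1 2 4 3]

Answer: 1 2 4 3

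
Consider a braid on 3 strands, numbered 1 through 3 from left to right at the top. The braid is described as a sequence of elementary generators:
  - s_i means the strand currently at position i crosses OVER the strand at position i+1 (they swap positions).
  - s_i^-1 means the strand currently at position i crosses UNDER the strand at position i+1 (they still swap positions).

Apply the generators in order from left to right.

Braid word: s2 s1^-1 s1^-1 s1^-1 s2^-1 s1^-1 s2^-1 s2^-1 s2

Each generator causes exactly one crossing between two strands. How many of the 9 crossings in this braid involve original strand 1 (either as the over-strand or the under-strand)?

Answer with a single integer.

Answer: 7

Derivation:
Gen 1: crossing 2x3. Involves strand 1? no. Count so far: 0
Gen 2: crossing 1x3. Involves strand 1? yes. Count so far: 1
Gen 3: crossing 3x1. Involves strand 1? yes. Count so far: 2
Gen 4: crossing 1x3. Involves strand 1? yes. Count so far: 3
Gen 5: crossing 1x2. Involves strand 1? yes. Count so far: 4
Gen 6: crossing 3x2. Involves strand 1? no. Count so far: 4
Gen 7: crossing 3x1. Involves strand 1? yes. Count so far: 5
Gen 8: crossing 1x3. Involves strand 1? yes. Count so far: 6
Gen 9: crossing 3x1. Involves strand 1? yes. Count so far: 7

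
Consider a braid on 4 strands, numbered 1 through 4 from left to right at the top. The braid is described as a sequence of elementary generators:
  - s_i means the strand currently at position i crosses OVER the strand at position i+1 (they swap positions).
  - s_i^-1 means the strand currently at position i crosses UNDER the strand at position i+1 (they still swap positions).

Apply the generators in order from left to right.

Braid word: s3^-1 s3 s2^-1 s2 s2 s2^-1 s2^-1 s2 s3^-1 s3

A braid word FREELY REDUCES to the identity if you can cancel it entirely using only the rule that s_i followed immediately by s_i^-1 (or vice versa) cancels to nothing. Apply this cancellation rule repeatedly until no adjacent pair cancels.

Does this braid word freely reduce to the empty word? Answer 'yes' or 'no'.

Gen 1 (s3^-1): push. Stack: [s3^-1]
Gen 2 (s3): cancels prior s3^-1. Stack: []
Gen 3 (s2^-1): push. Stack: [s2^-1]
Gen 4 (s2): cancels prior s2^-1. Stack: []
Gen 5 (s2): push. Stack: [s2]
Gen 6 (s2^-1): cancels prior s2. Stack: []
Gen 7 (s2^-1): push. Stack: [s2^-1]
Gen 8 (s2): cancels prior s2^-1. Stack: []
Gen 9 (s3^-1): push. Stack: [s3^-1]
Gen 10 (s3): cancels prior s3^-1. Stack: []
Reduced word: (empty)

Answer: yes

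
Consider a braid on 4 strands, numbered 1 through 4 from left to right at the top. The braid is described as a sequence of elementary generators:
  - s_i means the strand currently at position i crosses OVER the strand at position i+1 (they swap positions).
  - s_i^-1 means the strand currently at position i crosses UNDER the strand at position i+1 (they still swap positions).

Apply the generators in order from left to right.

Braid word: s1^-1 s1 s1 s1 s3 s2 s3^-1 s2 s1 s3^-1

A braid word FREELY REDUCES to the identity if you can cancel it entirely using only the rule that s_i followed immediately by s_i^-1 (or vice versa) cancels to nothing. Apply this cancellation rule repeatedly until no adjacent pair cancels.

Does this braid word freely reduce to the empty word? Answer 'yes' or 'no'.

Gen 1 (s1^-1): push. Stack: [s1^-1]
Gen 2 (s1): cancels prior s1^-1. Stack: []
Gen 3 (s1): push. Stack: [s1]
Gen 4 (s1): push. Stack: [s1 s1]
Gen 5 (s3): push. Stack: [s1 s1 s3]
Gen 6 (s2): push. Stack: [s1 s1 s3 s2]
Gen 7 (s3^-1): push. Stack: [s1 s1 s3 s2 s3^-1]
Gen 8 (s2): push. Stack: [s1 s1 s3 s2 s3^-1 s2]
Gen 9 (s1): push. Stack: [s1 s1 s3 s2 s3^-1 s2 s1]
Gen 10 (s3^-1): push. Stack: [s1 s1 s3 s2 s3^-1 s2 s1 s3^-1]
Reduced word: s1 s1 s3 s2 s3^-1 s2 s1 s3^-1

Answer: no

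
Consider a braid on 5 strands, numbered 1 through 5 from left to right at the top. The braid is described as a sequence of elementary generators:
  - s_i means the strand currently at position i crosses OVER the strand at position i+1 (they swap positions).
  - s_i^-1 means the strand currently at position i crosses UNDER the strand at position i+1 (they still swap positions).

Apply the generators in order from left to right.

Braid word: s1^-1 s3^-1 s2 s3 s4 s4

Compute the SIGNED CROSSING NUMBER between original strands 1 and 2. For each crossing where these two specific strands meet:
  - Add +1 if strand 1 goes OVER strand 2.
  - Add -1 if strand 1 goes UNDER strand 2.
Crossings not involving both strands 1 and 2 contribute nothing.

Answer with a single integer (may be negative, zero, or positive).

Answer: -1

Derivation:
Gen 1: 1 under 2. Both 1&2? yes. Contrib: -1. Sum: -1
Gen 2: crossing 3x4. Both 1&2? no. Sum: -1
Gen 3: crossing 1x4. Both 1&2? no. Sum: -1
Gen 4: crossing 1x3. Both 1&2? no. Sum: -1
Gen 5: crossing 1x5. Both 1&2? no. Sum: -1
Gen 6: crossing 5x1. Both 1&2? no. Sum: -1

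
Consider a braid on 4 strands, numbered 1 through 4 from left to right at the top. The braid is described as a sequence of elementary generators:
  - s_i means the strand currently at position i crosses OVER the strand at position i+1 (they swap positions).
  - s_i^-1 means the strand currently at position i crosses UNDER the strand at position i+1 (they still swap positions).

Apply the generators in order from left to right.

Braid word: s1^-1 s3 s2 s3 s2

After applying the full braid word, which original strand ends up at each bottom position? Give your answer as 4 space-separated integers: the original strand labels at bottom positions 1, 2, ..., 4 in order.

Answer: 2 3 4 1

Derivation:
Gen 1 (s1^-1): strand 1 crosses under strand 2. Perm now: [2 1 3 4]
Gen 2 (s3): strand 3 crosses over strand 4. Perm now: [2 1 4 3]
Gen 3 (s2): strand 1 crosses over strand 4. Perm now: [2 4 1 3]
Gen 4 (s3): strand 1 crosses over strand 3. Perm now: [2 4 3 1]
Gen 5 (s2): strand 4 crosses over strand 3. Perm now: [2 3 4 1]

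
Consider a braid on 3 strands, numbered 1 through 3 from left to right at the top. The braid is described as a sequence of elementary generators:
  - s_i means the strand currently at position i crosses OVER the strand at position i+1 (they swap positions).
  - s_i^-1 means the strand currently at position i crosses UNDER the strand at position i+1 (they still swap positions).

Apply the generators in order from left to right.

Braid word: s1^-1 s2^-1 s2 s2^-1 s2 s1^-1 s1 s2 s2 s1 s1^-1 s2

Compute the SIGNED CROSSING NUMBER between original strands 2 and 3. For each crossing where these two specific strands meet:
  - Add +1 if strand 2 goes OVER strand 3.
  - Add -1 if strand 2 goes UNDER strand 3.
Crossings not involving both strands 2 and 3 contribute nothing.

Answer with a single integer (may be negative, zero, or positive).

Gen 1: crossing 1x2. Both 2&3? no. Sum: 0
Gen 2: crossing 1x3. Both 2&3? no. Sum: 0
Gen 3: crossing 3x1. Both 2&3? no. Sum: 0
Gen 4: crossing 1x3. Both 2&3? no. Sum: 0
Gen 5: crossing 3x1. Both 2&3? no. Sum: 0
Gen 6: crossing 2x1. Both 2&3? no. Sum: 0
Gen 7: crossing 1x2. Both 2&3? no. Sum: 0
Gen 8: crossing 1x3. Both 2&3? no. Sum: 0
Gen 9: crossing 3x1. Both 2&3? no. Sum: 0
Gen 10: crossing 2x1. Both 2&3? no. Sum: 0
Gen 11: crossing 1x2. Both 2&3? no. Sum: 0
Gen 12: crossing 1x3. Both 2&3? no. Sum: 0

Answer: 0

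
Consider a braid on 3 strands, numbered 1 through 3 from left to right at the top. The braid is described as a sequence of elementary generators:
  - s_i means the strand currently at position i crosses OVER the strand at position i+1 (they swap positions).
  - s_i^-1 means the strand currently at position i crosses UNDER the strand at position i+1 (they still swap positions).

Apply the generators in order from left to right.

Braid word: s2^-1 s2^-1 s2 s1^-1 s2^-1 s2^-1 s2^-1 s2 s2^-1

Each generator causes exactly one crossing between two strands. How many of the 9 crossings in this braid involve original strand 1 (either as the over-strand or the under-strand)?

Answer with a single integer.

Answer: 6

Derivation:
Gen 1: crossing 2x3. Involves strand 1? no. Count so far: 0
Gen 2: crossing 3x2. Involves strand 1? no. Count so far: 0
Gen 3: crossing 2x3. Involves strand 1? no. Count so far: 0
Gen 4: crossing 1x3. Involves strand 1? yes. Count so far: 1
Gen 5: crossing 1x2. Involves strand 1? yes. Count so far: 2
Gen 6: crossing 2x1. Involves strand 1? yes. Count so far: 3
Gen 7: crossing 1x2. Involves strand 1? yes. Count so far: 4
Gen 8: crossing 2x1. Involves strand 1? yes. Count so far: 5
Gen 9: crossing 1x2. Involves strand 1? yes. Count so far: 6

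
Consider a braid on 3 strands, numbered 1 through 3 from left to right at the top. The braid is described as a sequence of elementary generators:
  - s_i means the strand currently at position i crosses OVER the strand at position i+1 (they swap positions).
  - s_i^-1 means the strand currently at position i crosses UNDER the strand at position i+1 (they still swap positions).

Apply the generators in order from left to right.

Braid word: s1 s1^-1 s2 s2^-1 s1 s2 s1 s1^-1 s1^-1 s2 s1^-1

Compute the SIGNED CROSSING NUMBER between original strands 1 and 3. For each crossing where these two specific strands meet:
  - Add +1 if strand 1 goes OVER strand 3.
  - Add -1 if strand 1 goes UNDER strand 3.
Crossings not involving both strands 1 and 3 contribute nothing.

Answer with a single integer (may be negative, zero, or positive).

Answer: 2

Derivation:
Gen 1: crossing 1x2. Both 1&3? no. Sum: 0
Gen 2: crossing 2x1. Both 1&3? no. Sum: 0
Gen 3: crossing 2x3. Both 1&3? no. Sum: 0
Gen 4: crossing 3x2. Both 1&3? no. Sum: 0
Gen 5: crossing 1x2. Both 1&3? no. Sum: 0
Gen 6: 1 over 3. Both 1&3? yes. Contrib: +1. Sum: 1
Gen 7: crossing 2x3. Both 1&3? no. Sum: 1
Gen 8: crossing 3x2. Both 1&3? no. Sum: 1
Gen 9: crossing 2x3. Both 1&3? no. Sum: 1
Gen 10: crossing 2x1. Both 1&3? no. Sum: 1
Gen 11: 3 under 1. Both 1&3? yes. Contrib: +1. Sum: 2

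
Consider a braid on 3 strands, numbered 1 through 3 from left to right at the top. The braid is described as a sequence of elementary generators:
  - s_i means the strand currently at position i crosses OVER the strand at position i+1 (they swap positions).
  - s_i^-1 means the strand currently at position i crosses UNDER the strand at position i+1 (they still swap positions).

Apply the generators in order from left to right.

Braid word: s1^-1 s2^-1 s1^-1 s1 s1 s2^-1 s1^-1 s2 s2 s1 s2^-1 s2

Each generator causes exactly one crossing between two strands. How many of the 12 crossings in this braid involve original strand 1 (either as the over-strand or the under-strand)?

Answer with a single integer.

Gen 1: crossing 1x2. Involves strand 1? yes. Count so far: 1
Gen 2: crossing 1x3. Involves strand 1? yes. Count so far: 2
Gen 3: crossing 2x3. Involves strand 1? no. Count so far: 2
Gen 4: crossing 3x2. Involves strand 1? no. Count so far: 2
Gen 5: crossing 2x3. Involves strand 1? no. Count so far: 2
Gen 6: crossing 2x1. Involves strand 1? yes. Count so far: 3
Gen 7: crossing 3x1. Involves strand 1? yes. Count so far: 4
Gen 8: crossing 3x2. Involves strand 1? no. Count so far: 4
Gen 9: crossing 2x3. Involves strand 1? no. Count so far: 4
Gen 10: crossing 1x3. Involves strand 1? yes. Count so far: 5
Gen 11: crossing 1x2. Involves strand 1? yes. Count so far: 6
Gen 12: crossing 2x1. Involves strand 1? yes. Count so far: 7

Answer: 7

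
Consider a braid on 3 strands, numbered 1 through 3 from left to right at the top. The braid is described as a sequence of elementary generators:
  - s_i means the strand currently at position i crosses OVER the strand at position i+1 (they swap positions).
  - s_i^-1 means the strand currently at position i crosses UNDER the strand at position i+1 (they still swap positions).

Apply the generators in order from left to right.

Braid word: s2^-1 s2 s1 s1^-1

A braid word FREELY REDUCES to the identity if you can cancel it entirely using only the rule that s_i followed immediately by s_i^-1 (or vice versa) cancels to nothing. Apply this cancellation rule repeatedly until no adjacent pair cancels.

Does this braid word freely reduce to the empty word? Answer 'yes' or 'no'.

Answer: yes

Derivation:
Gen 1 (s2^-1): push. Stack: [s2^-1]
Gen 2 (s2): cancels prior s2^-1. Stack: []
Gen 3 (s1): push. Stack: [s1]
Gen 4 (s1^-1): cancels prior s1. Stack: []
Reduced word: (empty)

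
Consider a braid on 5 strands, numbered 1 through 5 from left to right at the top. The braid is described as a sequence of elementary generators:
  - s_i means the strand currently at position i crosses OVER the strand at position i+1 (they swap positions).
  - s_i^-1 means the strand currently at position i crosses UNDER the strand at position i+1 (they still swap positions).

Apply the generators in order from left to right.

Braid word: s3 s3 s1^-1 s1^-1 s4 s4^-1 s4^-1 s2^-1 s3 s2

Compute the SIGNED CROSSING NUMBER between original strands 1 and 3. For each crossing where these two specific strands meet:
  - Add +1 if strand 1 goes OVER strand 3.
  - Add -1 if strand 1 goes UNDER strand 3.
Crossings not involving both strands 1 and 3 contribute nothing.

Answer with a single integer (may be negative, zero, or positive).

Gen 1: crossing 3x4. Both 1&3? no. Sum: 0
Gen 2: crossing 4x3. Both 1&3? no. Sum: 0
Gen 3: crossing 1x2. Both 1&3? no. Sum: 0
Gen 4: crossing 2x1. Both 1&3? no. Sum: 0
Gen 5: crossing 4x5. Both 1&3? no. Sum: 0
Gen 6: crossing 5x4. Both 1&3? no. Sum: 0
Gen 7: crossing 4x5. Both 1&3? no. Sum: 0
Gen 8: crossing 2x3. Both 1&3? no. Sum: 0
Gen 9: crossing 2x5. Both 1&3? no. Sum: 0
Gen 10: crossing 3x5. Both 1&3? no. Sum: 0

Answer: 0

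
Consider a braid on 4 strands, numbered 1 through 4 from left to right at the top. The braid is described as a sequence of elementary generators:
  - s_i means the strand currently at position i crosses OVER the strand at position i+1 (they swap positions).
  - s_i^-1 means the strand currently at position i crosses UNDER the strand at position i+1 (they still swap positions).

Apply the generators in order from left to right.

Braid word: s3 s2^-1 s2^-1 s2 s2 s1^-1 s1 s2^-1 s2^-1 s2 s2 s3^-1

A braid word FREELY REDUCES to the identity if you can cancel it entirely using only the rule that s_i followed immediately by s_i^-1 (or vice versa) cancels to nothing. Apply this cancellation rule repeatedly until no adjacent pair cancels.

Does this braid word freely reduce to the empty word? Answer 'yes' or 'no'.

Gen 1 (s3): push. Stack: [s3]
Gen 2 (s2^-1): push. Stack: [s3 s2^-1]
Gen 3 (s2^-1): push. Stack: [s3 s2^-1 s2^-1]
Gen 4 (s2): cancels prior s2^-1. Stack: [s3 s2^-1]
Gen 5 (s2): cancels prior s2^-1. Stack: [s3]
Gen 6 (s1^-1): push. Stack: [s3 s1^-1]
Gen 7 (s1): cancels prior s1^-1. Stack: [s3]
Gen 8 (s2^-1): push. Stack: [s3 s2^-1]
Gen 9 (s2^-1): push. Stack: [s3 s2^-1 s2^-1]
Gen 10 (s2): cancels prior s2^-1. Stack: [s3 s2^-1]
Gen 11 (s2): cancels prior s2^-1. Stack: [s3]
Gen 12 (s3^-1): cancels prior s3. Stack: []
Reduced word: (empty)

Answer: yes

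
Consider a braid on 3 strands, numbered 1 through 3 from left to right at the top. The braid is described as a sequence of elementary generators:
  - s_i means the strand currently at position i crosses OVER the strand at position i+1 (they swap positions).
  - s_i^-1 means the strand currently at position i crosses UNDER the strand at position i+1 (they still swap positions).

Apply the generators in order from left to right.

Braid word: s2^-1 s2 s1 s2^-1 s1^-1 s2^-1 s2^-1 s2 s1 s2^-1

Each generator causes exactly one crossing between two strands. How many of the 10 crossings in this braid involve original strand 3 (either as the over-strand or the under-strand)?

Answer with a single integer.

Gen 1: crossing 2x3. Involves strand 3? yes. Count so far: 1
Gen 2: crossing 3x2. Involves strand 3? yes. Count so far: 2
Gen 3: crossing 1x2. Involves strand 3? no. Count so far: 2
Gen 4: crossing 1x3. Involves strand 3? yes. Count so far: 3
Gen 5: crossing 2x3. Involves strand 3? yes. Count so far: 4
Gen 6: crossing 2x1. Involves strand 3? no. Count so far: 4
Gen 7: crossing 1x2. Involves strand 3? no. Count so far: 4
Gen 8: crossing 2x1. Involves strand 3? no. Count so far: 4
Gen 9: crossing 3x1. Involves strand 3? yes. Count so far: 5
Gen 10: crossing 3x2. Involves strand 3? yes. Count so far: 6

Answer: 6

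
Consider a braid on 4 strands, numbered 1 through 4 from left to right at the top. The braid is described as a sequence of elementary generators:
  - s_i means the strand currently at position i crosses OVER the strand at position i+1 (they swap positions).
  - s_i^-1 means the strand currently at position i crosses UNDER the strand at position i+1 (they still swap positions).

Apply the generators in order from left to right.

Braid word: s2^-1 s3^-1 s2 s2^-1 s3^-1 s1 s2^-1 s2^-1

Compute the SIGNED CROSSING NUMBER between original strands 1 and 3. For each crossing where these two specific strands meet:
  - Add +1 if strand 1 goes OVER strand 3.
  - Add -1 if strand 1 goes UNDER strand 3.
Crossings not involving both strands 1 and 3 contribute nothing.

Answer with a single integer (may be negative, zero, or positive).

Gen 1: crossing 2x3. Both 1&3? no. Sum: 0
Gen 2: crossing 2x4. Both 1&3? no. Sum: 0
Gen 3: crossing 3x4. Both 1&3? no. Sum: 0
Gen 4: crossing 4x3. Both 1&3? no. Sum: 0
Gen 5: crossing 4x2. Both 1&3? no. Sum: 0
Gen 6: 1 over 3. Both 1&3? yes. Contrib: +1. Sum: 1
Gen 7: crossing 1x2. Both 1&3? no. Sum: 1
Gen 8: crossing 2x1. Both 1&3? no. Sum: 1

Answer: 1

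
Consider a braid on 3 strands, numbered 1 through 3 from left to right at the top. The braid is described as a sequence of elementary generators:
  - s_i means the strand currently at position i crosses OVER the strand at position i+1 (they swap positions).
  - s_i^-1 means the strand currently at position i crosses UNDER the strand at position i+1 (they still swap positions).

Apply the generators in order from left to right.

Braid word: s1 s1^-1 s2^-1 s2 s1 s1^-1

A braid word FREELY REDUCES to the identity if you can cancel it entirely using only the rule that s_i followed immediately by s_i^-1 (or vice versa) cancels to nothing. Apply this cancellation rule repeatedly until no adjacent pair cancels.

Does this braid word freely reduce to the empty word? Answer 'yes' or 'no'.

Answer: yes

Derivation:
Gen 1 (s1): push. Stack: [s1]
Gen 2 (s1^-1): cancels prior s1. Stack: []
Gen 3 (s2^-1): push. Stack: [s2^-1]
Gen 4 (s2): cancels prior s2^-1. Stack: []
Gen 5 (s1): push. Stack: [s1]
Gen 6 (s1^-1): cancels prior s1. Stack: []
Reduced word: (empty)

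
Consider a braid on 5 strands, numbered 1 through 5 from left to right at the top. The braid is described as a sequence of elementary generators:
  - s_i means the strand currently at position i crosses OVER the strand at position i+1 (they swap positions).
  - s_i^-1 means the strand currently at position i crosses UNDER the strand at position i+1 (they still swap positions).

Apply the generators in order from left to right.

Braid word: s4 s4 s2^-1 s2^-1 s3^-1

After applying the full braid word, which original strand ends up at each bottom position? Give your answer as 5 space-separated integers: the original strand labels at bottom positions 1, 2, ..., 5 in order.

Gen 1 (s4): strand 4 crosses over strand 5. Perm now: [1 2 3 5 4]
Gen 2 (s4): strand 5 crosses over strand 4. Perm now: [1 2 3 4 5]
Gen 3 (s2^-1): strand 2 crosses under strand 3. Perm now: [1 3 2 4 5]
Gen 4 (s2^-1): strand 3 crosses under strand 2. Perm now: [1 2 3 4 5]
Gen 5 (s3^-1): strand 3 crosses under strand 4. Perm now: [1 2 4 3 5]

Answer: 1 2 4 3 5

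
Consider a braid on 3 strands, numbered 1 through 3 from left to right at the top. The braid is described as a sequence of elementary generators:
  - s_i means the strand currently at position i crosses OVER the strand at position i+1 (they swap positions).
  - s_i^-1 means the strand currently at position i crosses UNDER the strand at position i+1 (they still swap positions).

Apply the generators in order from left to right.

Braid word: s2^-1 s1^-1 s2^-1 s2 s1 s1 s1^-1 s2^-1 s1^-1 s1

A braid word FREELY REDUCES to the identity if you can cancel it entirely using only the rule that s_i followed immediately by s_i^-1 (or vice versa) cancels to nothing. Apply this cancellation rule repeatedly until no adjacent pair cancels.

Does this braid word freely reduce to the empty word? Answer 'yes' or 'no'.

Answer: no

Derivation:
Gen 1 (s2^-1): push. Stack: [s2^-1]
Gen 2 (s1^-1): push. Stack: [s2^-1 s1^-1]
Gen 3 (s2^-1): push. Stack: [s2^-1 s1^-1 s2^-1]
Gen 4 (s2): cancels prior s2^-1. Stack: [s2^-1 s1^-1]
Gen 5 (s1): cancels prior s1^-1. Stack: [s2^-1]
Gen 6 (s1): push. Stack: [s2^-1 s1]
Gen 7 (s1^-1): cancels prior s1. Stack: [s2^-1]
Gen 8 (s2^-1): push. Stack: [s2^-1 s2^-1]
Gen 9 (s1^-1): push. Stack: [s2^-1 s2^-1 s1^-1]
Gen 10 (s1): cancels prior s1^-1. Stack: [s2^-1 s2^-1]
Reduced word: s2^-1 s2^-1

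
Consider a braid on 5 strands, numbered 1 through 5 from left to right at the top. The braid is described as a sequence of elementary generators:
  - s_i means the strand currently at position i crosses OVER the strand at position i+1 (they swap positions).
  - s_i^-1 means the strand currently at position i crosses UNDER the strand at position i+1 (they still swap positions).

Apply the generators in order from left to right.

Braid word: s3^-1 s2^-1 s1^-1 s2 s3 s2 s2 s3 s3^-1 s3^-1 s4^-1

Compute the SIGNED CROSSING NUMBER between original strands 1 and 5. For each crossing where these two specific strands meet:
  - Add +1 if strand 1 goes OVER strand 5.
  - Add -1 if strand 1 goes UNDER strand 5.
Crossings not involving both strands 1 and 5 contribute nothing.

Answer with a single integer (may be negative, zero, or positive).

Gen 1: crossing 3x4. Both 1&5? no. Sum: 0
Gen 2: crossing 2x4. Both 1&5? no. Sum: 0
Gen 3: crossing 1x4. Both 1&5? no. Sum: 0
Gen 4: crossing 1x2. Both 1&5? no. Sum: 0
Gen 5: crossing 1x3. Both 1&5? no. Sum: 0
Gen 6: crossing 2x3. Both 1&5? no. Sum: 0
Gen 7: crossing 3x2. Both 1&5? no. Sum: 0
Gen 8: crossing 3x1. Both 1&5? no. Sum: 0
Gen 9: crossing 1x3. Both 1&5? no. Sum: 0
Gen 10: crossing 3x1. Both 1&5? no. Sum: 0
Gen 11: crossing 3x5. Both 1&5? no. Sum: 0

Answer: 0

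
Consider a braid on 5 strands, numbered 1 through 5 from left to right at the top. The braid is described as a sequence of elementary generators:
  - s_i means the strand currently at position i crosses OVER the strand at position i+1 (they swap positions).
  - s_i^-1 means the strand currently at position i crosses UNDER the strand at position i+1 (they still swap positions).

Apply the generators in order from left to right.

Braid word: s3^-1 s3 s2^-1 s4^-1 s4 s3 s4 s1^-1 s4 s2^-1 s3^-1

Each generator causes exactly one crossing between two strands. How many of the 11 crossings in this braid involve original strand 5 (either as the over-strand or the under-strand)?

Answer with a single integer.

Answer: 4

Derivation:
Gen 1: crossing 3x4. Involves strand 5? no. Count so far: 0
Gen 2: crossing 4x3. Involves strand 5? no. Count so far: 0
Gen 3: crossing 2x3. Involves strand 5? no. Count so far: 0
Gen 4: crossing 4x5. Involves strand 5? yes. Count so far: 1
Gen 5: crossing 5x4. Involves strand 5? yes. Count so far: 2
Gen 6: crossing 2x4. Involves strand 5? no. Count so far: 2
Gen 7: crossing 2x5. Involves strand 5? yes. Count so far: 3
Gen 8: crossing 1x3. Involves strand 5? no. Count so far: 3
Gen 9: crossing 5x2. Involves strand 5? yes. Count so far: 4
Gen 10: crossing 1x4. Involves strand 5? no. Count so far: 4
Gen 11: crossing 1x2. Involves strand 5? no. Count so far: 4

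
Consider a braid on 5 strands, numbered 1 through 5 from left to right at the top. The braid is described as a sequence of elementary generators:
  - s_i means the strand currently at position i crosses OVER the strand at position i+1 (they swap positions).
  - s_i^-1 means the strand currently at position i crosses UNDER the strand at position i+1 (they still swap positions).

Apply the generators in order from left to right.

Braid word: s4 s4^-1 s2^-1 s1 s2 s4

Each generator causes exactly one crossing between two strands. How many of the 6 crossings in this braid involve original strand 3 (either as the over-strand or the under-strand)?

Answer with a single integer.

Gen 1: crossing 4x5. Involves strand 3? no. Count so far: 0
Gen 2: crossing 5x4. Involves strand 3? no. Count so far: 0
Gen 3: crossing 2x3. Involves strand 3? yes. Count so far: 1
Gen 4: crossing 1x3. Involves strand 3? yes. Count so far: 2
Gen 5: crossing 1x2. Involves strand 3? no. Count so far: 2
Gen 6: crossing 4x5. Involves strand 3? no. Count so far: 2

Answer: 2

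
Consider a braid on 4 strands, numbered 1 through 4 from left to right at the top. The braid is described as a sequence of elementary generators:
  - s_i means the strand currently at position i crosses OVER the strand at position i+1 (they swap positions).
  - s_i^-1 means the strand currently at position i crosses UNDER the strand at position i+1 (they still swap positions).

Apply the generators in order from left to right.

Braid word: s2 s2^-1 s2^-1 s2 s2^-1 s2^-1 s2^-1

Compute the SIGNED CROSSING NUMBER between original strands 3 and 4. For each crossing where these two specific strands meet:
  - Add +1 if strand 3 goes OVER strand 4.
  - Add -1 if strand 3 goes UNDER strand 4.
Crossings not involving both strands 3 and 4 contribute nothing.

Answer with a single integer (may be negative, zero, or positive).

Answer: 0

Derivation:
Gen 1: crossing 2x3. Both 3&4? no. Sum: 0
Gen 2: crossing 3x2. Both 3&4? no. Sum: 0
Gen 3: crossing 2x3. Both 3&4? no. Sum: 0
Gen 4: crossing 3x2. Both 3&4? no. Sum: 0
Gen 5: crossing 2x3. Both 3&4? no. Sum: 0
Gen 6: crossing 3x2. Both 3&4? no. Sum: 0
Gen 7: crossing 2x3. Both 3&4? no. Sum: 0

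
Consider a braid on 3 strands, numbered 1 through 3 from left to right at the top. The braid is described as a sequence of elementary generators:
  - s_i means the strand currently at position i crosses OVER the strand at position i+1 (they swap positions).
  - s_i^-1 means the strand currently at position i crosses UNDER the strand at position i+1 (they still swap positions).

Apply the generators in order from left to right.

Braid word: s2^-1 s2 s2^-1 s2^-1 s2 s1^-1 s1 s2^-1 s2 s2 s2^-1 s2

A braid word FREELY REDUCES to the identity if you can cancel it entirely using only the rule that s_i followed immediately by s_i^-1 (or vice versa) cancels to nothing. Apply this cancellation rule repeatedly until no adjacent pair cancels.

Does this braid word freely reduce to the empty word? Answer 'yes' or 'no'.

Answer: yes

Derivation:
Gen 1 (s2^-1): push. Stack: [s2^-1]
Gen 2 (s2): cancels prior s2^-1. Stack: []
Gen 3 (s2^-1): push. Stack: [s2^-1]
Gen 4 (s2^-1): push. Stack: [s2^-1 s2^-1]
Gen 5 (s2): cancels prior s2^-1. Stack: [s2^-1]
Gen 6 (s1^-1): push. Stack: [s2^-1 s1^-1]
Gen 7 (s1): cancels prior s1^-1. Stack: [s2^-1]
Gen 8 (s2^-1): push. Stack: [s2^-1 s2^-1]
Gen 9 (s2): cancels prior s2^-1. Stack: [s2^-1]
Gen 10 (s2): cancels prior s2^-1. Stack: []
Gen 11 (s2^-1): push. Stack: [s2^-1]
Gen 12 (s2): cancels prior s2^-1. Stack: []
Reduced word: (empty)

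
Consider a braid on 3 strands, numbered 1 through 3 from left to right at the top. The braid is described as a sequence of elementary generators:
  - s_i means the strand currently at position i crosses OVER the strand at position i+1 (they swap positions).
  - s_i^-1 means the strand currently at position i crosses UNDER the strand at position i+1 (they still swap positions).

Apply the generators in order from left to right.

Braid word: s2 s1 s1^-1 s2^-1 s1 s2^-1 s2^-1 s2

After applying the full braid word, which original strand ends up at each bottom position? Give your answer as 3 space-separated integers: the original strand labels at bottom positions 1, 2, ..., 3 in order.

Answer: 2 3 1

Derivation:
Gen 1 (s2): strand 2 crosses over strand 3. Perm now: [1 3 2]
Gen 2 (s1): strand 1 crosses over strand 3. Perm now: [3 1 2]
Gen 3 (s1^-1): strand 3 crosses under strand 1. Perm now: [1 3 2]
Gen 4 (s2^-1): strand 3 crosses under strand 2. Perm now: [1 2 3]
Gen 5 (s1): strand 1 crosses over strand 2. Perm now: [2 1 3]
Gen 6 (s2^-1): strand 1 crosses under strand 3. Perm now: [2 3 1]
Gen 7 (s2^-1): strand 3 crosses under strand 1. Perm now: [2 1 3]
Gen 8 (s2): strand 1 crosses over strand 3. Perm now: [2 3 1]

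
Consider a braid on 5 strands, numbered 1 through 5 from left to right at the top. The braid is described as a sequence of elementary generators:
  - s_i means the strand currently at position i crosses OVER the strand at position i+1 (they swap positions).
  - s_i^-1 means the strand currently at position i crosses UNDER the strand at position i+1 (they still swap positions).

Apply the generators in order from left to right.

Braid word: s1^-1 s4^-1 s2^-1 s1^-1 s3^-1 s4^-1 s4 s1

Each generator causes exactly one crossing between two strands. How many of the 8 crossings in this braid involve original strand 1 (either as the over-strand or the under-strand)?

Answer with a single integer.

Answer: 5

Derivation:
Gen 1: crossing 1x2. Involves strand 1? yes. Count so far: 1
Gen 2: crossing 4x5. Involves strand 1? no. Count so far: 1
Gen 3: crossing 1x3. Involves strand 1? yes. Count so far: 2
Gen 4: crossing 2x3. Involves strand 1? no. Count so far: 2
Gen 5: crossing 1x5. Involves strand 1? yes. Count so far: 3
Gen 6: crossing 1x4. Involves strand 1? yes. Count so far: 4
Gen 7: crossing 4x1. Involves strand 1? yes. Count so far: 5
Gen 8: crossing 3x2. Involves strand 1? no. Count so far: 5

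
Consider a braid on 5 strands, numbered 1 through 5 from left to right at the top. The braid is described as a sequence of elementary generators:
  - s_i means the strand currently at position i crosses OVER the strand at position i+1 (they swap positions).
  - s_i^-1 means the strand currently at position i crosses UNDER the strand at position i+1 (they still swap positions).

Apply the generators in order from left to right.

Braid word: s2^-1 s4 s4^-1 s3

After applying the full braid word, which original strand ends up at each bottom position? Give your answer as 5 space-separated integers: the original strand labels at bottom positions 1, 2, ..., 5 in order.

Gen 1 (s2^-1): strand 2 crosses under strand 3. Perm now: [1 3 2 4 5]
Gen 2 (s4): strand 4 crosses over strand 5. Perm now: [1 3 2 5 4]
Gen 3 (s4^-1): strand 5 crosses under strand 4. Perm now: [1 3 2 4 5]
Gen 4 (s3): strand 2 crosses over strand 4. Perm now: [1 3 4 2 5]

Answer: 1 3 4 2 5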